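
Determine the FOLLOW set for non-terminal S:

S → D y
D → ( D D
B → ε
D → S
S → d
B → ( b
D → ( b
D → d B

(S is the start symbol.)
S is the start symbol, so $ ∈ FOLLOW(S).
In D → S: S is at the end, add FOLLOW(D)

The FOLLOW sets referred to above (computed the same way, to a fixed point):
  FOLLOW(D) = { '(', 'd', 'y' }

Taking the union: FOLLOW(S) = { $, '(', 'd', 'y' }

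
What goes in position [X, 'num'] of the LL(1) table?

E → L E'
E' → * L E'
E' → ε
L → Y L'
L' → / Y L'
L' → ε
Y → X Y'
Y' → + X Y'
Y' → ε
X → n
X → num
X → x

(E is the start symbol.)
X → num

To find M[X, 'num'], we find productions for X where 'num' is in the predict set (PREDICT(N → α) = (FIRST(α) \ {ε}) ∪ (FOLLOW(N) if α ⇒* ε)).

X → n: PREDICT = { 'n' }
X → num: PREDICT = { 'num' }
  'num' is in predict set, so this production goes in M[X, 'num']
X → x: PREDICT = { 'x' }

M[X, 'num'] = X → num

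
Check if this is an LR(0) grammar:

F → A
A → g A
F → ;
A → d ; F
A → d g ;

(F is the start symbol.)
Yes, the grammar is LR(0)

A grammar is LR(0) if no state in the canonical LR(0) collection has:
  - both a shift item (dot before a terminal) and a complete item (shift-reduce conflict), or
  - two or more complete items (reduce-reduce conflict; the accept item [F' → F .] counts as a complete item here).

Augment with F' → F and build the canonical LR(0) collection (I0 = CLOSURE({[F' → . F]}), then GOTO on every symbol after a dot until no new states appear). It has 11 states:
  I0: { [A → . d ; F], [A → . d g ;], [A → . g A], [F → . ;], [F → . A], [F' → . F] }  — shift
  I1: { [F → ; .] }  — reduce
  I2: { [F → A .] }  — reduce
  I3: { [F' → F .] }  — accept
  I4: { [A → d . ; F], [A → d . g ;] }  — shift
  I5: { [A → . d ; F], [A → . d g ;], [A → . g A], [A → g . A] }  — shift
  I6: { [A → g A .] }  — reduce
  I7: { [A → . d ; F], [A → . d g ;], [A → . g A], [A → d ; . F], [F → . ;], [F → . A] }  — shift
  I8: { [A → d g . ;] }  — shift
  I9: { [A → d g ; .] }  — reduce
  I10: { [A → d ; F .] }  — reduce

Every state is either a pure shift/goto state or contains exactly one complete item and nothing to shift — no conflicts. The grammar is LR(0).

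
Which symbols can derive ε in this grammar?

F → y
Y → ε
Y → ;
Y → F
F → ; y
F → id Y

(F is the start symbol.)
ε-productions: Y → ε
So Y is immediately nullable.
No further non-terminal can be added: every production for the remaining non-terminals contains a terminal or a non-nullable non-terminal.
Nullable = { 'Y' }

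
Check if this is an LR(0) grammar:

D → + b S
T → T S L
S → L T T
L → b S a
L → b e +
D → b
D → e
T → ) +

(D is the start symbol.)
Augment with D' → D and build the canonical LR(0) collection (I0 = CLOSURE({[D' → . D]}), then GOTO on every symbol after a dot until no new states appear). It has 19 states:
  I0: { [D → . + b S], [D → . b], [D → . e], [D' → . D] }  — shift
  I1: { [D → + . b S] }  — shift
  I2: { [D' → D .] }  — accept
  I3: { [D → b .] }  — reduce
  I4: { [D → e .] }  — reduce
  I5: { [D → + b . S], [L → . b S a], [L → . b e +], [S → . L T T] }  — shift
  I6: { [S → L . T T], [T → . ) +], [T → . T S L] }  — shift
  I7: { [D → + b S .] }  — reduce
  I8: { [L → . b S a], [L → . b e +], [L → b . S a], [L → b . e +], [S → . L T T] }  — shift
  I9: { [L → b S . a] }  — shift
  I10: { [L → b e . +] }  — shift
  I11: { [L → b e + .] }  — reduce
  I12: { [L → b S a .] }  — reduce
  I13: { [T → ) . +] }  — shift
  I14: { [L → . b S a], [L → . b e +], [S → . L T T], [S → L T . T], [T → . ) +], [T → . T S L], [T → T . S L] }  — shift
  I15: { [L → . b S a], [L → . b e +], [T → T S . L] }  — shift
  I16: { [L → . b S a], [L → . b e +], [S → . L T T], [S → L T T .], [T → T . S L] }  — shift, reduce
  I17: { [T → T S L .] }  — reduce
  I18: { [T → ) + .] }  — reduce

Conflict in state I16:
  Shift-reduce conflict between [S → L T T .] and [L → . b S a]
So the grammar is NOT LR(0).

Answer: No. Shift-reduce conflict between [S → L T T .] and [L → . b S a]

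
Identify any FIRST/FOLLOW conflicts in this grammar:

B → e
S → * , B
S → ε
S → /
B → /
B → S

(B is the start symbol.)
A FIRST/FOLLOW conflict occurs when a non-terminal N has a nullable alternative N → β (β ⇒* ε) and another alternative N → α with FIRST(α) ∩ FOLLOW(N) ≠ ∅: on such a lookahead the parser cannot decide between expanding α and letting N vanish via β.

Nullable non-terminals: B, S.
FIRST sets used below: FIRST(S) = { '*', '/', ε }

B: nullable alternative(s) B → S; FOLLOW(B) = { $ }
  B → e: FIRST \ {ε} = { 'e' } — disjoint from FOLLOW(B)
  B → /: FIRST \ {ε} = { '/' } — disjoint from FOLLOW(B)
  B → S: FIRST \ {ε} = { '*', '/' } — this is the only nullable alternative, skip

S: nullable alternative(s) S → ε; FOLLOW(S) = { $ }
  S → * , B: FIRST \ {ε} = { '*' } — disjoint from FOLLOW(S)
  S → ε: FIRST \ {ε} = { } — this is the only nullable alternative, skip
  S → /: FIRST \ {ε} = { '/' } — disjoint from FOLLOW(S)

No FIRST/FOLLOW conflicts found.

Answer: No FIRST/FOLLOW conflicts.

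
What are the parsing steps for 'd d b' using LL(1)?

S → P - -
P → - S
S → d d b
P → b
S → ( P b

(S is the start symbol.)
Stack is shown with the top on the left.

Stack    Input    Action
------------------------
S $      d d b $  output S → d d b
d d b $  d d b $  match 'd'
d b $    d b $    match 'd'
b $      b $      match 'b'
$        $        accept

The string is accepted.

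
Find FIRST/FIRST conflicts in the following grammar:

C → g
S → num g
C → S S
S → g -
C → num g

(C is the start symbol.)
A FIRST/FIRST conflict occurs when two productions N → α and N → β for the same non-terminal have FIRST(α) ∩ FIRST(β) ≠ ∅ (with ε ∈ FIRST of a nullable right-hand side, so two nullable alternatives also conflict).

FIRST sets of the non-terminals at (or reachable through a nullable prefix from) the front of some alternative:
  FIRST(S) = { 'g', 'num' }

Productions for C:
  C → g: FIRST = { 'g' }
  C → S S: FIRST = { 'g', 'num' }
  C → num g: FIRST = { 'num' }
Productions for S:
  S → num g: FIRST = { 'num' }
  S → g -: FIRST = { 'g' }

Conflict for C: C → g and C → S S
  Overlap: { 'g' }
Conflict for C: C → S S and C → num g
  Overlap: { 'num' }

Answer: Yes. C → g / C → S S on { 'g' }; C → S S / C → num g on { 'num' }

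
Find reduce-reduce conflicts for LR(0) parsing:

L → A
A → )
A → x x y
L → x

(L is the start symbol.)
No reduce-reduce conflicts

A reduce-reduce conflict occurs when an LR(0) state has two complete items [A → α .] and [B → β .] — both call for a reduction, and with no lookahead the parser cannot choose between them.

Augment with L' → L and build the canonical LR(0) collection (I0 = CLOSURE({[L' → . L]}), then GOTO on every symbol after a dot until no new states appear). It has 7 states:
  I0: { [A → . )], [A → . x x y], [L → . A], [L → . x], [L' → . L] }  — shift
  I1: { [A → ) .] }  — reduce
  I2: { [L → A .] }  — reduce
  I3: { [L' → L .] }  — accept
  I4: { [A → x . x y], [L → x .] }  — shift, reduce
  I5: { [A → x x . y] }  — shift
  I6: { [A → x x y .] }  — reduce

No state contains more than one complete item.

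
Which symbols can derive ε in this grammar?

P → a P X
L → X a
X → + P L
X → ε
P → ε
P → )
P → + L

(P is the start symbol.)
ε-productions: X → ε, P → ε
So X, P are immediately nullable.
No further non-terminal can be added: every production for the remaining non-terminals contains a terminal or a non-nullable non-terminal.
Nullable = { 'P', 'X' }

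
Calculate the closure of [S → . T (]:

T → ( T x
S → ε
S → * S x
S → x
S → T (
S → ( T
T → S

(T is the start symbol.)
{ [S → . ( T], [S → . * S x], [S → . T (], [S → . x], [S → .], [T → . ( T x], [T → . S] }

Start with: [S → . T (]
  [S → . T (] has the dot before T: add [T → . ( T x], [T → . S]
  [T → . S] has the dot before S: add [S → .], [S → . * S x], [S → . x], [S → . ( T]
No further items can be added.

CLOSURE = { [S → . ( T], [S → . * S x], [S → . T (], [S → . x], [S → .], [T → . ( T x], [T → . S] }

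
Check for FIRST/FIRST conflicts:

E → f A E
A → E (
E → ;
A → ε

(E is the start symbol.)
No FIRST/FIRST conflicts.

FIRST sets of the non-terminals at (or reachable through a nullable prefix from) the front of some alternative:
  FIRST(E) = { ';', 'f' }

Productions for E:
  E → f A E: FIRST = { 'f' }
  E → ;: FIRST = { ';' }
Productions for A:
  A → E (: FIRST = { ';', 'f' }
  A → ε: FIRST = { ε }

All alternatives of each non-terminal have pairwise disjoint FIRST sets.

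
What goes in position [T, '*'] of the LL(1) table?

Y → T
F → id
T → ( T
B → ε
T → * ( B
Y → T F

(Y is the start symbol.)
T → * ( B

To find M[T, '*'], we find productions for T where '*' is in the predict set (PREDICT(N → α) = (FIRST(α) \ {ε}) ∪ (FOLLOW(N) if α ⇒* ε)).

T → ( T: PREDICT = { '(' }
T → * ( B: PREDICT = { '*' }
  '*' is in predict set, so this production goes in M[T, '*']

M[T, '*'] = T → * ( B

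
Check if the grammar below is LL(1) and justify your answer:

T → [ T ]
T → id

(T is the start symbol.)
Yes, the grammar is LL(1).

A grammar is LL(1) if for each non-terminal N with multiple productions, the predict sets of those productions are pairwise disjoint, where PREDICT(N → α) = (FIRST(α) \ {ε}) ∪ (FOLLOW(N) if α ⇒* ε).

For T:
  PREDICT(T → '[' T ']') = { '[' }
  PREDICT(T → id) = { 'id' }

All predict sets are disjoint. The grammar IS LL(1).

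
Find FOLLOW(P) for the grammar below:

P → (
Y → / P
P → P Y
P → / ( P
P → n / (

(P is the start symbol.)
{ $, '/' }

To compute FOLLOW(P), find every occurrence of P on a right-hand side N → α P β: add FIRST(β) \ {ε}, and if β is empty or nullable also add FOLLOW(N). Iterate to a fixed point.

P is the start symbol, so $ ∈ FOLLOW(P).
In Y → / P: P is at the end, add FOLLOW(Y)
In P → P Y: P is followed by Y, add FIRST(Y) \ {ε} = { '/' }
In P → / ( P: P is at the end; this adds FOLLOW(P) to itself — nothing new

The FOLLOW sets referred to above (computed the same way, to a fixed point):
  FOLLOW(Y) = { $, '/' }

Taking the union: FOLLOW(P) = { $, '/' }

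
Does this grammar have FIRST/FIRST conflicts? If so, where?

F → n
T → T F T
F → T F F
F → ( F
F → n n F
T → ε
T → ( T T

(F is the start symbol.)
Yes. F → n / F → T F F on { 'n' }; F → n / F → n n F on { 'n' }; F → T F F / F → '(' F on { '(' }; F → T F F / F → n n F on { 'n' }; T → T F T / T → '(' T T on { '(' }

A FIRST/FIRST conflict occurs when two productions N → α and N → β for the same non-terminal have FIRST(α) ∩ FIRST(β) ≠ ∅ (with ε ∈ FIRST of a nullable right-hand side, so two nullable alternatives also conflict).

FIRST sets of the non-terminals at (or reachable through a nullable prefix from) the front of some alternative:
  FIRST(T) = { '(', 'n', ε }
  FIRST(F) = { '(', 'n' }

Productions for F:
  F → n: FIRST = { 'n' }
  F → T F F: FIRST = { '(', 'n' }
  F → ( F: FIRST = { '(' }
  F → n n F: FIRST = { 'n' }
Productions for T:
  T → T F T: FIRST = { '(', 'n' }
  T → ε: FIRST = { ε }
  T → ( T T: FIRST = { '(' }

Conflict for F: F → n and F → T F F
  Overlap: { 'n' }
Conflict for F: F → n and F → n n F
  Overlap: { 'n' }
Conflict for F: F → T F F and F → ( F
  Overlap: { '(' }
Conflict for F: F → T F F and F → n n F
  Overlap: { 'n' }
Conflict for T: T → T F T and T → ( T T
  Overlap: { '(' }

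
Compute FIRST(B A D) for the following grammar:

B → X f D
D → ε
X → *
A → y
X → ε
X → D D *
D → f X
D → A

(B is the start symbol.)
FIRST sets of the non-terminals involved (from the grammar, by fixed-point iteration):
  FIRST(B) = { '*', 'f', 'y' }

To compute FIRST(B A D), process the symbols left to right:
Symbol B is a non-terminal. Add FIRST(B) \ {ε} = { '*', 'f', 'y' }
B is not nullable (ε ∉ FIRST(B)), so stop here.
FIRST(B A D) = { '*', 'f', 'y' }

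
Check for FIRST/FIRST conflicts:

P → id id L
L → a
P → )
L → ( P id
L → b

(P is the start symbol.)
No FIRST/FIRST conflicts.

A FIRST/FIRST conflict occurs when two productions N → α and N → β for the same non-terminal have FIRST(α) ∩ FIRST(β) ≠ ∅ (with ε ∈ FIRST of a nullable right-hand side, so two nullable alternatives also conflict).

Productions for P:
  P → id id L: FIRST = { 'id' }
  P → ): FIRST = { ')' }
Productions for L:
  L → a: FIRST = { 'a' }
  L → ( P id: FIRST = { '(' }
  L → b: FIRST = { 'b' }

All alternatives of each non-terminal have pairwise disjoint FIRST sets.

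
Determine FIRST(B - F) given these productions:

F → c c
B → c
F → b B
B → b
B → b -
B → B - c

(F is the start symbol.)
{ 'b', 'c' }

FIRST sets of the non-terminals involved (from the grammar, by fixed-point iteration):
  FIRST(B) = { 'b', 'c' }

To compute FIRST(B - F), process the symbols left to right:
Symbol B is a non-terminal. Add FIRST(B) \ {ε} = { 'b', 'c' }
B is not nullable (ε ∉ FIRST(B)), so stop here.
FIRST(B - F) = { 'b', 'c' }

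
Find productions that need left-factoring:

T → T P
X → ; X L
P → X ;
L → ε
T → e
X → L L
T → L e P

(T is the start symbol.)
Left-factoring is needed when two productions for the same non-terminal
share a common prefix on the right-hand side.

Productions for T:
  T → T P
  T → e
  T → L e P
Productions for X:
  X → ; X L
  X → L L

No common prefixes found.

Answer: No, left-factoring is not needed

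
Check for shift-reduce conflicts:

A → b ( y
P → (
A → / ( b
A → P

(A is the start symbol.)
A shift-reduce conflict occurs when an LR(0) state has both:
  - a complete (reduce) item [A → α .] (dot at the end), and
  - a shift item [B → β . c γ] (dot before a terminal).

Augment with A' → A and build the canonical LR(0) collection (I0 = CLOSURE({[A' → . A]}), then GOTO on every symbol after a dot until no new states appear). It has 10 states:
  I0: { [A → . / ( b], [A → . P], [A → . b ( y], [A' → . A], [P → . (] }  — shift
  I1: { [P → ( .] }  — reduce
  I2: { [A → / . ( b] }  — shift
  I3: { [A' → A .] }  — accept
  I4: { [A → P .] }  — reduce
  I5: { [A → b . ( y] }  — shift
  I6: { [A → b ( . y] }  — shift
  I7: { [A → b ( y .] }  — reduce
  I8: { [A → / ( . b] }  — shift
  I9: { [A → / ( b .] }  — reduce

No state contains both a complete item and a shift item.

Answer: No shift-reduce conflicts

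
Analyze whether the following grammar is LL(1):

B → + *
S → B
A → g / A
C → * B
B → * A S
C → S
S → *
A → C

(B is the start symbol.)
No. Predict set conflict for S: { '*' }

Relevant sets:
  FIRST(B) = { '*', '+' }
  FIRST(C) = { '*', '+' }
  FIRST(S) = { '*', '+' }

For B:
  PREDICT(B → '+' '*') = { '+' }
  PREDICT(B → '*' A S) = { '*' }
For S:
  PREDICT(S → B) = { '*', '+' }
  PREDICT(S → '*') = { '*' }
For A:
  PREDICT(A → g '/' A) = { 'g' }
  PREDICT(A → C) = { '*', '+' }
For C:
  PREDICT(C → '*' B) = { '*' }
  PREDICT(C → S) = { '*', '+' }

Conflict found: Predict set conflict for S: { '*' }
The grammar is NOT LL(1).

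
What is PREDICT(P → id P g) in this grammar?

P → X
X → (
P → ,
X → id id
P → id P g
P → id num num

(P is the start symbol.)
PREDICT(P → id P g) = (FIRST(RHS) \ {ε}) ∪ (FOLLOW(P) if ε ∈ FIRST(RHS), i.e. RHS ⇒* ε)
FIRST(id P g) = { 'id' }
ε ∉ FIRST(id P g), so FOLLOW(P) is not added.
PREDICT(P → id P g) = { 'id' }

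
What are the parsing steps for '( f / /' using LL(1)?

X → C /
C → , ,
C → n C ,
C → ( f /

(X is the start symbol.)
LL(1) parsing maintains a stack (initially the start symbol over $) and the input. At each step: if the stack top is a terminal, match it against the current input token; if it is a non-terminal N, replace it with the RHS of M[N, lookahead] (the unique production whose predict set contains the lookahead).

Stack is shown with the top on the left.

Stack      Input      Action
----------------------------
X $        ( f / / $  output X → C /
C / $      ( f / / $  output C → ( f /
( f / / $  ( f / / $  match '('
f / / $    f / / $    match 'f'
/ / $      / / $      match '/'
/ $        / $        match '/'
$          $          accept

The string is accepted.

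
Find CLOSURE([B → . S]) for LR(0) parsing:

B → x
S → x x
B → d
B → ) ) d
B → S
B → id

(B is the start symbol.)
{ [B → . S], [S → . x x] }

To compute CLOSURE, for each item [A → α.Bβ] where B is a non-terminal, add [B → .γ] for all productions B → γ; repeat for the newly added items until nothing changes.

Start with: [B → . S]
  [B → . S] has the dot before S: add [S → . x x]
No further items can be added.

CLOSURE = { [B → . S], [S → . x x] }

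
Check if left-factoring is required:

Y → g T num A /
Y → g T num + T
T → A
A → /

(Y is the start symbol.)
Yes, Y has productions with common prefix 'g T num'

Left-factoring is needed when two productions for the same non-terminal
share a common prefix on the right-hand side.

Productions for Y:
  Y → g T num A /
  Y → g T num + T

Found common prefix 'g T num' in productions for Y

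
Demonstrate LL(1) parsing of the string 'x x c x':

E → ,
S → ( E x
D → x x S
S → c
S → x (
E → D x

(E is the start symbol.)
Stack is shown with the top on the left.

Stack      Input      Action
----------------------------
E $        x x c x $  output E → D x
D x $      x x c x $  output D → x x S
x x S x $  x x c x $  match 'x'
x S x $    x c x $    match 'x'
S x $      c x $      output S → c
c x $      c x $      match 'c'
x $        x $        match 'x'
$          $          accept

The string is accepted.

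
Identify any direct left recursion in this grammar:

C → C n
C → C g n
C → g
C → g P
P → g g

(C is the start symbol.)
C → C n: LEFT RECURSIVE (starts with C)
C → C g n: LEFT RECURSIVE (starts with C)
C → g: starts with g
C → g P: starts with g
P → g g: starts with g

The grammar has direct left recursion on: C.

Answer: Yes, C is left-recursive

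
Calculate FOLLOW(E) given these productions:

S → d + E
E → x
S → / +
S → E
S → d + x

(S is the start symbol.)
{ $ }

To compute FOLLOW(E), find every occurrence of E on a right-hand side N → α E β: add FIRST(β) \ {ε}, and if β is empty or nullable also add FOLLOW(N). Iterate to a fixed point.

In S → d + E: E is at the end, add FOLLOW(S)
In S → E: E is at the end, add FOLLOW(S)

The FOLLOW sets referred to above (computed the same way, to a fixed point):
  FOLLOW(S) = { $ }

Taking the union: FOLLOW(E) = { $ }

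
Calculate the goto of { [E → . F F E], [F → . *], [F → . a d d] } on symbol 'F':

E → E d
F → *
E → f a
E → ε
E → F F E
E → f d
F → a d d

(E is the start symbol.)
GOTO(I, 'F') = CLOSURE({ [A → αX.β] : [A → α.Xβ] ∈ I, X = 'F' })

Items with dot before 'F', with the dot advanced:
  [E → . F F E] → [E → F . F E]
Closure of the advanced items:
  [E → F . F E] has the dot before F: add [F → . *], [F → . a d d]

GOTO = { [E → F . F E], [F → . *], [F → . a d d] }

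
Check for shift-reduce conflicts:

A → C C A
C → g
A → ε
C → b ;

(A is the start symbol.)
A shift-reduce conflict occurs when an LR(0) state has both:
  - a complete (reduce) item [A → α .] (dot at the end), and
  - a shift item [B → β . c γ] (dot before a terminal).

Augment with A' → A and build the canonical LR(0) collection (I0 = CLOSURE({[A' → . A]}), then GOTO on every symbol after a dot until no new states appear). It has 8 states:
  I0: { [A → . C C A], [A → .], [A' → . A], [C → . b ;], [C → . g] }  — shift, reduce
  I1: { [A' → A .] }  — accept
  I2: { [A → C . C A], [C → . b ;], [C → . g] }  — shift
  I3: { [C → b . ;] }  — shift
  I4: { [C → g .] }  — reduce
  I5: { [C → b ; .] }  — reduce
  I6: { [A → . C C A], [A → .], [A → C C . A], [C → . b ;], [C → . g] }  — shift, reduce
  I7: { [A → C C A .] }  — reduce

I0 contains reduce item [A → .] and shift items [C → . b ;], [C → . g] — shift-reduce conflict.
I6 contains reduce item [A → .] and shift items [C → . b ;], [C → . g] — shift-reduce conflict.

Answer: Yes — I0: [A → .] vs [C → . b ;]; I6: [A → .] vs [C → . b ;]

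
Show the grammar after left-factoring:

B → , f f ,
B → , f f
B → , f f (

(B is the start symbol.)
B → , f f B'
B' → ,
B' → ε
B' → (

Left-factoring transforms A → αβ₁ | αβ₂ into A → αA' and A' → β₁ | β₂
(α is the longest common prefix among the alternatives). Repeat until
no nonterminal has two alternatives with a common prefix.

Round 1: B has alternatives sharing prefix ', f f'. Introduce B': B → , f f B'
  Add: B' → ,
  Add: B' → ε
  Add: B' → (

No remaining common prefixes — done.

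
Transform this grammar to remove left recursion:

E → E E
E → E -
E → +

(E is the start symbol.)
E is directly left-recursive. The standard transformation for
  A → A α₁ | ... | A α_m | β₁ | ... | β_n
is
  A  → β₁ A' | ... | β_n A'
  A' → α₁ A' | ... | α_m A' | ε

E → + becomes E → + E'
E → E E becomes E' → E E'
E → E - becomes E' → - E'
Add E' → ε

Resulting grammar:
E → + E'
E' → E E'
E' → - E'
E' → ε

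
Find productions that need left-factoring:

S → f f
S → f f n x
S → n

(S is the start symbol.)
Yes, S has productions with common prefix 'f f'

Left-factoring is needed when two productions for the same non-terminal
share a common prefix on the right-hand side.

Productions for S:
  S → f f
  S → f f n x
  S → n

Found common prefix 'f f' in productions for S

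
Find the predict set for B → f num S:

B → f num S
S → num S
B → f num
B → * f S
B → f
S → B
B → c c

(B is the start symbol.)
{ 'f' }

PREDICT(B → f num S) = (FIRST(RHS) \ {ε}) ∪ (FOLLOW(B) if ε ∈ FIRST(RHS), i.e. RHS ⇒* ε)
FIRST(f num S) = { 'f' }
ε ∉ FIRST(f num S), so FOLLOW(B) is not added.
PREDICT(B → f num S) = { 'f' }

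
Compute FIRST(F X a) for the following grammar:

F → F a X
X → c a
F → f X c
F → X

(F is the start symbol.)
{ 'c', 'f' }

FIRST sets of the non-terminals involved (from the grammar, by fixed-point iteration):
  FIRST(F) = { 'c', 'f' }

To compute FIRST(F X a), process the symbols left to right:
Symbol F is a non-terminal. Add FIRST(F) \ {ε} = { 'c', 'f' }
F is not nullable (ε ∉ FIRST(F)), so stop here.
FIRST(F X a) = { 'c', 'f' }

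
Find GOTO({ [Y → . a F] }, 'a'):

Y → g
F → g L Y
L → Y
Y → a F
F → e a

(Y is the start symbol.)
{ [F → . e a], [F → . g L Y], [Y → a . F] }

GOTO(I, 'a') = CLOSURE({ [A → αX.β] : [A → α.Xβ] ∈ I, X = 'a' })

Items with dot before 'a', with the dot advanced:
  [Y → . a F] → [Y → a . F]
Closure of the advanced items:
  [Y → a . F] has the dot before F: add [F → . g L Y], [F → . e a]

GOTO = { [F → . e a], [F → . g L Y], [Y → a . F] }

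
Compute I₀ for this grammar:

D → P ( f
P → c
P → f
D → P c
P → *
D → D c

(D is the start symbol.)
First, augment the grammar with D' → D
I₀ = CLOSURE({ [D' → . D] }):
  [D' → . D] has the dot before D: add [D → . P ( f], [D → . P c], [D → . D c]
  [D → . P ( f] has the dot before P: add [P → . c], [P → . f], [P → . *]
No further items can be added.

I₀ = { [D → . D c], [D → . P ( f], [D → . P c], [D' → . D], [P → . *], [P → . c], [P → . f] }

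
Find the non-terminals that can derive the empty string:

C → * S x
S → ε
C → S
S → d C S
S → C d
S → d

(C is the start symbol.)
A non-terminal is nullable if it can derive ε (the empty string): either it has an ε-production, or it has a production whose right-hand side consists entirely of nullable non-terminals.

ε-productions: S → ε
So S is immediately nullable.
C → S: every symbol on the right is nullable, so C is nullable too.
Every non-terminal is now nullable.
Nullable = { 'C', 'S' }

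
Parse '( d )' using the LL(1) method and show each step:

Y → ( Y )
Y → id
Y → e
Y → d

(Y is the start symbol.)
Stack is shown with the top on the left.

Stack    Input    Action
------------------------
Y $      ( d ) $  output Y → ( Y )
( Y ) $  ( d ) $  match '('
Y ) $    d ) $    output Y → d
d ) $    d ) $    match 'd'
) $      ) $      match ')'
$        $        accept

The string is accepted.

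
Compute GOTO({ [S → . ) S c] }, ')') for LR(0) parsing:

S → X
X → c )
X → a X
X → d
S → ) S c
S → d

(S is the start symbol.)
GOTO(I, ')') = CLOSURE({ [A → αX.β] : [A → α.Xβ] ∈ I, X = ')' })

Items with dot before ')', with the dot advanced:
  [S → . ) S c] → [S → ) . S c]
Closure of the advanced items:
  [S → ) . S c] has the dot before S: add [S → . X], [S → . ) S c], [S → . d]
  [S → . X] has the dot before X: add [X → . c )], [X → . a X], [X → . d]

GOTO = { [S → ) . S c], [S → . ) S c], [S → . X], [S → . d], [X → . a X], [X → . c )], [X → . d] }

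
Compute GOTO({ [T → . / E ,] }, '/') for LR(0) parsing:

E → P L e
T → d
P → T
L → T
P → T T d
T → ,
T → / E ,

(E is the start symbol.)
GOTO(I, '/') = CLOSURE({ [A → αX.β] : [A → α.Xβ] ∈ I, X = '/' })

Items with dot before '/', with the dot advanced:
  [T → . / E ,] → [T → / . E ,]
Closure of the advanced items:
  [T → / . E ,] has the dot before E: add [E → . P L e]
  [E → . P L e] has the dot before P: add [P → . T], [P → . T T d]
  [P → . T] has the dot before T: add [T → . d], [T → . ,], [T → . / E ,]

GOTO = { [E → . P L e], [P → . T T d], [P → . T], [T → . ,], [T → . / E ,], [T → . d], [T → / . E ,] }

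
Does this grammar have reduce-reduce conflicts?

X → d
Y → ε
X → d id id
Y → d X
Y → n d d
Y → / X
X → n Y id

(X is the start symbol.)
No reduce-reduce conflicts

A reduce-reduce conflict occurs when an LR(0) state has two complete items [A → α .] and [B → β .] — both call for a reduction, and with no lookahead the parser cannot choose between them.

Augment with X' → X and build the canonical LR(0) collection (I0 = CLOSURE({[X' → . X]}), then GOTO on every symbol after a dot until no new states appear). It has 15 states:
  I0: { [X → . d id id], [X → . d], [X → . n Y id], [X' → . X] }  — shift
  I1: { [X' → X .] }  — accept
  I2: { [X → d . id id], [X → d .] }  — shift, reduce
  I3: { [X → n . Y id], [Y → . / X], [Y → . d X], [Y → . n d d], [Y → .] }  — shift, reduce
  I4: { [X → . d id id], [X → . d], [X → . n Y id], [Y → / . X] }  — shift
  I5: { [X → n Y . id] }  — shift
  I6: { [X → . d id id], [X → . d], [X → . n Y id], [Y → d . X] }  — shift
  I7: { [Y → n . d d] }  — shift
  I8: { [Y → n d . d] }  — shift
  I9: { [Y → n d d .] }  — reduce
  I10: { [Y → d X .] }  — reduce
  I11: { [X → n Y id .] }  — reduce
  I12: { [Y → / X .] }  — reduce
  I13: { [X → d id . id] }  — shift
  I14: { [X → d id id .] }  — reduce

No state contains more than one complete item.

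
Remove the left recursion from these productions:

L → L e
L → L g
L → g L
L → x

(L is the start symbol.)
L → g L L'
L → x L'
L' → e L'
L' → g L'
L' → ε

L is directly left-recursive. The standard transformation for
  A → A α₁ | ... | A α_m | β₁ | ... | β_n
is
  A  → β₁ A' | ... | β_n A'
  A' → α₁ A' | ... | α_m A' | ε

L → g L becomes L → g L L'
L → x becomes L → x L'
L → L e becomes L' → e L'
L → L g becomes L' → g L'
Add L' → ε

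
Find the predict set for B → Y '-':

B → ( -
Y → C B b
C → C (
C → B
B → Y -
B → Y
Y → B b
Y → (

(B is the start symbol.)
PREDICT(B → Y '-') = (FIRST(RHS) \ {ε}) ∪ (FOLLOW(B) if ε ∈ FIRST(RHS), i.e. RHS ⇒* ε)
FIRST(Y) = { '(' }
FIRST(Y '-') = { '(' }
ε ∉ FIRST(Y '-'), so FOLLOW(B) is not added.
PREDICT(B → Y '-') = { '(' }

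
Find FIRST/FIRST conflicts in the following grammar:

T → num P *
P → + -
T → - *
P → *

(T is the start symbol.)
Productions for T:
  T → num P *: FIRST = { 'num' }
  T → - *: FIRST = { '-' }
Productions for P:
  P → + -: FIRST = { '+' }
  P → *: FIRST = { '*' }

All alternatives of each non-terminal have pairwise disjoint FIRST sets.

Answer: No FIRST/FIRST conflicts.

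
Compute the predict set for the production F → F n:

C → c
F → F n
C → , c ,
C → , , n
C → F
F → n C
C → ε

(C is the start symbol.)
{ 'n' }

PREDICT(F → F n) = (FIRST(RHS) \ {ε}) ∪ (FOLLOW(F) if ε ∈ FIRST(RHS), i.e. RHS ⇒* ε)
FIRST(F) = { 'n' }
FIRST(F n) = { 'n' }
ε ∉ FIRST(F n), so FOLLOW(F) is not added.
PREDICT(F → F n) = { 'n' }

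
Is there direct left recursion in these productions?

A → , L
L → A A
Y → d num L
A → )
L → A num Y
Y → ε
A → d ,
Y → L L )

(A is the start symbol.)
A → , L: starts with ','
L → A A: starts with A
Y → d num L: starts with d
A → ): starts with ')'
L → A num Y: starts with A
Y → ε: starts with ε
A → d ,: starts with d
Y → L L ): starts with L

No direct left recursion found.

Answer: No direct left recursion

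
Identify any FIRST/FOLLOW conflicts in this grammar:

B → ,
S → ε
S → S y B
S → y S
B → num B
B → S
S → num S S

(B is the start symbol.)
Yes. B → num B with FOLLOW(B) on { 'num' }; S → S y B with FOLLOW(S) on { 'num', 'y' }; S → y S with FOLLOW(S) on { 'y' }; S → num S S with FOLLOW(S) on { 'num' }

A FIRST/FOLLOW conflict occurs when a non-terminal N has a nullable alternative N → β (β ⇒* ε) and another alternative N → α with FIRST(α) ∩ FOLLOW(N) ≠ ∅: on such a lookahead the parser cannot decide between expanding α and letting N vanish via β.

Nullable non-terminals: B, S.
FIRST sets used below: FIRST(S) = { 'num', 'y', ε }

B: nullable alternative(s) B → S; FOLLOW(B) = { $, 'num', 'y' }
  B → ,: FIRST \ {ε} = { ',' } — disjoint from FOLLOW(B)
  B → num B: FIRST \ {ε} = { 'num' } — overlaps FOLLOW(B) on { 'num' }: CONFLICT
  B → S: FIRST \ {ε} = { 'num', 'y' } — this is the only nullable alternative, skip

S: nullable alternative(s) S → ε; FOLLOW(S) = { $, 'num', 'y' }
  S → ε: FIRST \ {ε} = { } — this is the only nullable alternative, skip
  S → S y B: FIRST \ {ε} = { 'num', 'y' } — overlaps FOLLOW(S) on { 'num', 'y' }: CONFLICT
  S → y S: FIRST \ {ε} = { 'y' } — overlaps FOLLOW(S) on { 'y' }: CONFLICT
  S → num S S: FIRST \ {ε} = { 'num' } — overlaps FOLLOW(S) on { 'num' }: CONFLICT

So the grammar has 4 FIRST/FOLLOW conflicts (marked CONFLICT above).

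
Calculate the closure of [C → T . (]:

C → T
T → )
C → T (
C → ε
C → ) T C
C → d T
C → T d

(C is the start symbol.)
{ [C → T . (] }

To compute CLOSURE, for each item [A → α.Bβ] where B is a non-terminal, add [B → .γ] for all productions B → γ; repeat for the newly added items until nothing changes.

Start with: [C → T . (]
The dot precedes the terminal '(', so nothing is added.

CLOSURE = { [C → T . (] }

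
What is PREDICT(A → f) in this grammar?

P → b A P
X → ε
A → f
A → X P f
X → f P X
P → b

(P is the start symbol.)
{ 'f' }

PREDICT(A → f) = (FIRST(RHS) \ {ε}) ∪ (FOLLOW(A) if ε ∈ FIRST(RHS), i.e. RHS ⇒* ε)
FIRST(f) = { 'f' }
ε ∉ FIRST(f), so FOLLOW(A) is not added.
PREDICT(A → f) = { 'f' }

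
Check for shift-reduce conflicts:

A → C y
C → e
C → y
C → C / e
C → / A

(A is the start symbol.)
No shift-reduce conflicts

A shift-reduce conflict occurs when an LR(0) state has both:
  - a complete (reduce) item [A → α .] (dot at the end), and
  - a shift item [B → β . c γ] (dot before a terminal).

Augment with A' → A and build the canonical LR(0) collection (I0 = CLOSURE({[A' → . A]}), then GOTO on every symbol after a dot until no new states appear). It has 10 states:
  I0: { [A → . C y], [A' → . A], [C → . / A], [C → . C / e], [C → . e], [C → . y] }  — shift
  I1: { [A → . C y], [C → . / A], [C → . C / e], [C → . e], [C → . y], [C → / . A] }  — shift
  I2: { [A' → A .] }  — accept
  I3: { [A → C . y], [C → C . / e] }  — shift
  I4: { [C → e .] }  — reduce
  I5: { [C → y .] }  — reduce
  I6: { [C → C / . e] }  — shift
  I7: { [A → C y .] }  — reduce
  I8: { [C → C / e .] }  — reduce
  I9: { [C → / A .] }  — reduce

No state contains both a complete item and a shift item.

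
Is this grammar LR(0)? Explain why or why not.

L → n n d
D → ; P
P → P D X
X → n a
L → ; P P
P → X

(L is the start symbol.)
A grammar is LR(0) if no state in the canonical LR(0) collection has:
  - both a shift item (dot before a terminal) and a complete item (shift-reduce conflict), or
  - two or more complete items (reduce-reduce conflict; the accept item [L' → L .] counts as a complete item here).

Augment with L' → L and build the canonical LR(0) collection (I0 = CLOSURE({[L' → . L]}), then GOTO on every symbol after a dot until no new states appear). It has 15 states:
  I0: { [L → . ; P P], [L → . n n d], [L' → . L] }  — shift
  I1: { [L → ; . P P], [P → . P D X], [P → . X], [X → . n a] }  — shift
  I2: { [L' → L .] }  — accept
  I3: { [L → n . n d] }  — shift
  I4: { [L → n n . d] }  — shift
  I5: { [L → n n d .] }  — reduce
  I6: { [D → . ; P], [L → ; P . P], [P → . P D X], [P → . X], [P → P . D X], [X → . n a] }  — shift
  I7: { [P → X .] }  — reduce
  I8: { [X → n . a] }  — shift
  I9: { [X → n a .] }  — reduce
  I10: { [D → ; . P], [P → . P D X], [P → . X], [X → . n a] }  — shift
  I11: { [P → P D . X], [X → . n a] }  — shift
  I12: { [D → . ; P], [L → ; P P .], [P → P . D X] }  — shift, reduce
  I13: { [P → P D X .] }  — reduce
  I14: { [D → . ; P], [D → ; P .], [P → P . D X] }  — shift, reduce

Conflict in state I12:
  Shift-reduce conflict between [L → ; P P .] and [D → . ; P]
So the grammar is NOT LR(0).

Answer: No. Shift-reduce conflict between [L → ; P P .] and [D → . ; P]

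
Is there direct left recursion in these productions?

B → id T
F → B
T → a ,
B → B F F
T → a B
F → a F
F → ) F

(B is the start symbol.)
Yes, B is left-recursive

B → id T: starts with id
F → B: starts with B
T → a ,: starts with a
B → B F F: LEFT RECURSIVE (starts with B)
T → a B: starts with a
F → a F: starts with a
F → ) F: starts with ')'

The grammar has direct left recursion on: B.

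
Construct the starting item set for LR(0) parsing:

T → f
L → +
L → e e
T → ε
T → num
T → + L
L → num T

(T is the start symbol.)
First, augment the grammar with T' → T
I₀ = CLOSURE({ [T' → . T] }):
  [T' → . T] has the dot before T: add [T → . f], [T → .], [T → . num], [T → . + L]
No further items can be added.

I₀ = { [T → . + L], [T → . f], [T → . num], [T → .], [T' → . T] }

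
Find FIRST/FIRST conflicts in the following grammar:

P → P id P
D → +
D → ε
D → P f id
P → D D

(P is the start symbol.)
A FIRST/FIRST conflict occurs when two productions N → α and N → β for the same non-terminal have FIRST(α) ∩ FIRST(β) ≠ ∅ (with ε ∈ FIRST of a nullable right-hand side, so two nullable alternatives also conflict).

FIRST sets of the non-terminals at (or reachable through a nullable prefix from) the front of some alternative:
  FIRST(P) = { '+', 'f', 'id', ε }
  FIRST(D) = { '+', 'f', 'id', ε }

Productions for P:
  P → P id P: FIRST = { '+', 'f', 'id' }
  P → D D: FIRST = { '+', 'f', 'id', ε }
Productions for D:
  D → +: FIRST = { '+' }
  D → ε: FIRST = { ε }
  D → P f id: FIRST = { '+', 'f', 'id' }

Conflict for P: P → P id P and P → D D
  Overlap: { '+', 'f', 'id' }
Conflict for D: D → + and D → P f id
  Overlap: { '+' }

Answer: Yes. P → P id P / P → D D on { '+', 'f', 'id' }; D → '+' / D → P f id on { '+' }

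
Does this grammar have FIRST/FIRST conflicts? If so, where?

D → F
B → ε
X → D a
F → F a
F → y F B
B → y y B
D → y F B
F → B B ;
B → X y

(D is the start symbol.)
Yes. D → F / D → y F B on { 'y' }; B → y y B / B → X y on { 'y' }; F → F a / F → y F B on { 'y' }; F → F a / F → B B ';' on { ';', 'y' }; F → y F B / F → B B ';' on { 'y' }

FIRST sets of the non-terminals at (or reachable through a nullable prefix from) the front of some alternative:
  FIRST(F) = { ';', 'y' }
  FIRST(X) = { ';', 'y' }
  FIRST(B) = { ';', 'y', ε }

Productions for D:
  D → F: FIRST = { ';', 'y' }
  D → y F B: FIRST = { 'y' }
Productions for B:
  B → ε: FIRST = { ε }
  B → y y B: FIRST = { 'y' }
  B → X y: FIRST = { ';', 'y' }
Productions for F:
  F → F a: FIRST = { ';', 'y' }
  F → y F B: FIRST = { 'y' }
  F → B B ;: FIRST = { ';', 'y' }
X has only one production, so no FIRST/FIRST conflict is possible there.

Conflict for D: D → F and D → y F B
  Overlap: { 'y' }
Conflict for B: B → y y B and B → X y
  Overlap: { 'y' }
Conflict for F: F → F a and F → y F B
  Overlap: { 'y' }
Conflict for F: F → F a and F → B B ;
  Overlap: { ';', 'y' }
Conflict for F: F → y F B and F → B B ;
  Overlap: { 'y' }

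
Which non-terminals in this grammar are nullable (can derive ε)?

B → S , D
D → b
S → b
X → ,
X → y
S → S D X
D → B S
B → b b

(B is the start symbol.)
A non-terminal is nullable if it can derive ε (the empty string): either it has an ε-production, or it has a production whose right-hand side consists entirely of nullable non-terminals.

There are no ε-productions, so no non-terminal can derive ε.
No non-terminals are nullable.

Answer: None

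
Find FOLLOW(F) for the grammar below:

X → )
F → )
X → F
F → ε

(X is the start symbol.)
To compute FOLLOW(F), find every occurrence of F on a right-hand side N → α F β: add FIRST(β) \ {ε}, and if β is empty or nullable also add FOLLOW(N). Iterate to a fixed point.

In X → F: F is at the end, add FOLLOW(X)

The FOLLOW sets referred to above (computed the same way, to a fixed point):
  FOLLOW(X) = { $ }

Taking the union: FOLLOW(F) = { $ }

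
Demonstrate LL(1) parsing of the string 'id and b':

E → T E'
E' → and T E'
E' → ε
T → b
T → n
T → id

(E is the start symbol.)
LL(1) parsing maintains a stack (initially the start symbol over $) and the input. At each step: if the stack top is a terminal, match it against the current input token; if it is a non-terminal N, replace it with the RHS of M[N, lookahead] (the unique production whose predict set contains the lookahead).

Stack is shown with the top on the left.

Stack       Input       Action
------------------------------
E $         id and b $  output E → T E'
T E' $      id and b $  output T → id
id E' $     id and b $  match 'id'
E' $        and b $     output E' → and T E'
and T E' $  and b $     match 'and'
T E' $      b $         output T → b
b E' $      b $         match 'b'
E' $        $           output E' → ε
$           $           accept

The string is accepted.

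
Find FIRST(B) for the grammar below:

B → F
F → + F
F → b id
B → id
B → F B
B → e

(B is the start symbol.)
To compute FIRST(B), examine every production with B on the left-hand side, reading each right-hand side left to right until a non-nullable symbol is reached.

FIRST sets of the other non-terminals involved (by the same procedure, iterated to a fixed point):
  FIRST(F) = { '+', 'b' }

From B → F:
  - F is a non-terminal: add FIRST(F) \ {ε} = { '+', 'b' }
    F is not nullable, so stop
From B → id:
  - id is a terminal: add 'id' and stop
From B → F B:
  - F is a non-terminal: add FIRST(F) \ {ε} = { '+', 'b' }
    F is not nullable, so stop
From B → e:
  - e is a terminal: add 'e' and stop

Collecting: FIRST(B) = { '+', 'b', 'e', 'id' }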